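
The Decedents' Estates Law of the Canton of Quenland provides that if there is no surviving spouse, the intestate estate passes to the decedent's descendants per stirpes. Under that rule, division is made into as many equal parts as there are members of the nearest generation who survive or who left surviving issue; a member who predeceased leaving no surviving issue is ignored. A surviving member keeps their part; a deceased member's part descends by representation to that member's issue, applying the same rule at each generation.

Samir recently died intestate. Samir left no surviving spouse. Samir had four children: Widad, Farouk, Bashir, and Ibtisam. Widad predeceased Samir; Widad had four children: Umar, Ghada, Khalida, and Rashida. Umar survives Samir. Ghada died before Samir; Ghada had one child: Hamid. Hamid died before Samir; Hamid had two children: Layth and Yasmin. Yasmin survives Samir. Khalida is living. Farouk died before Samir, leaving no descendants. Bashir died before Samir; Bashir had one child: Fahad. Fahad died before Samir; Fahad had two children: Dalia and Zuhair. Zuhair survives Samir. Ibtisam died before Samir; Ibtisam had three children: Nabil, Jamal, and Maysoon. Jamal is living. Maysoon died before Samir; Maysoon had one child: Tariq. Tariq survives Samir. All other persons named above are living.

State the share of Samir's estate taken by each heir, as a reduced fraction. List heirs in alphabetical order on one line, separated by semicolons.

Dalia 1/6; Jamal 1/9; Khalida 1/12; Layth 1/24; Nabil 1/9; Rashida 1/12; Tariq 1/9; Umar 1/12; Yasmin 1/24; Zuhair 1/6

There is no surviving spouse, so the entire estate passes to Samir's descendants per stirpes.
Farouk left no surviving issue, so that branch lapses and is disregarded.
The estate is divided into 3 equal shares of 1/3 among Widad, Bashir, Ibtisam.
Widad predeceased; the 1/3 allotted to Widad's branch passes to Widad's issue by representation.
The 1/3 is divided into 4 equal shares of 1/12 among Umar, Ghada, Khalida, Rashida.
Umar is living and takes 1/12.
Ghada predeceased; the 1/12 allotted to Ghada's branch passes to Ghada's issue by representation.
Hamid's line is the sole branch at this level, so the full 1/12 passes to Hamid's issue by representation.
The 1/12 is divided into 2 equal shares of 1/24 among Layth, Yasmin.
Layth is living and takes 1/24.
Yasmin is living and takes 1/24.
Khalida is living and takes 1/12.
Rashida is living and takes 1/12.
Bashir predeceased; the 1/3 allotted to Bashir's branch passes to Bashir's issue by representation.
Fahad's line is the sole branch at this level, so the full 1/3 passes to Fahad's issue by representation.
The 1/3 is divided into 2 equal shares of 1/6 among Dalia, Zuhair.
Dalia is living and takes 1/6.
Zuhair is living and takes 1/6.
Ibtisam predeceased; the 1/3 allotted to Ibtisam's branch passes to Ibtisam's issue by representation.
The 1/3 is divided into 3 equal shares of 1/9 among Nabil, Jamal, Maysoon.
Nabil is living and takes 1/9.
Jamal is living and takes 1/9.
Maysoon predeceased; the 1/9 allotted to Maysoon's branch passes to Maysoon's issue by representation.
Tariq is the sole taker at this level and receives the full 1/9.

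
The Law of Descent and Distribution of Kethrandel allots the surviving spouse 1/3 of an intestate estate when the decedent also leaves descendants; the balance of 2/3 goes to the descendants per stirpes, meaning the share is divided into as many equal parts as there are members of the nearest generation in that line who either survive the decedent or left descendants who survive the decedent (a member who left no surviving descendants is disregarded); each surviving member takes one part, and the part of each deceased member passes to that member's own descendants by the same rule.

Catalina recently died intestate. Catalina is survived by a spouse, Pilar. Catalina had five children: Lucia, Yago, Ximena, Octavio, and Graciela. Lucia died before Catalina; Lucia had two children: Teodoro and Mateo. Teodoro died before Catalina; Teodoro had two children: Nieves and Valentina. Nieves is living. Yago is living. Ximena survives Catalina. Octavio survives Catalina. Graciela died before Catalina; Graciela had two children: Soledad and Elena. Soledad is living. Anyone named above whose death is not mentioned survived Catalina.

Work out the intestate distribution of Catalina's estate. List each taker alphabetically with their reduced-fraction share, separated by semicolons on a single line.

Pilar, as surviving spouse, takes 1/3.
The remaining 2/3 passes to Catalina's descendants per stirpes.
The 2/3 is divided into 5 equal shares of 2/15 among Lucia, Yago, Ximena, Octavio, Graciela.
Lucia predeceased; the 2/15 allotted to Lucia's branch passes to Lucia's issue by representation.
The 2/15 is divided into 2 equal shares of 1/15 among Teodoro, Mateo.
Teodoro predeceased; the 1/15 allotted to Teodoro's branch passes to Teodoro's issue by representation.
The 1/15 is divided into 2 equal shares of 1/30 among Nieves, Valentina.
Nieves is living and takes 1/30.
Valentina is living and takes 1/30.
Mateo is living and takes 1/15.
Yago is living and takes 2/15.
Ximena is living and takes 2/15.
Octavio is living and takes 2/15.
Graciela predeceased; the 2/15 allotted to Graciela's branch passes to Graciela's issue by representation.
The 2/15 is divided into 2 equal shares of 1/15 among Soledad, Elena.
Soledad is living and takes 1/15.
Elena is living and takes 1/15.

Elena 1/15; Mateo 1/15; Nieves 1/30; Octavio 2/15; Pilar 1/3; Soledad 1/15; Valentina 1/30; Ximena 2/15; Yago 2/15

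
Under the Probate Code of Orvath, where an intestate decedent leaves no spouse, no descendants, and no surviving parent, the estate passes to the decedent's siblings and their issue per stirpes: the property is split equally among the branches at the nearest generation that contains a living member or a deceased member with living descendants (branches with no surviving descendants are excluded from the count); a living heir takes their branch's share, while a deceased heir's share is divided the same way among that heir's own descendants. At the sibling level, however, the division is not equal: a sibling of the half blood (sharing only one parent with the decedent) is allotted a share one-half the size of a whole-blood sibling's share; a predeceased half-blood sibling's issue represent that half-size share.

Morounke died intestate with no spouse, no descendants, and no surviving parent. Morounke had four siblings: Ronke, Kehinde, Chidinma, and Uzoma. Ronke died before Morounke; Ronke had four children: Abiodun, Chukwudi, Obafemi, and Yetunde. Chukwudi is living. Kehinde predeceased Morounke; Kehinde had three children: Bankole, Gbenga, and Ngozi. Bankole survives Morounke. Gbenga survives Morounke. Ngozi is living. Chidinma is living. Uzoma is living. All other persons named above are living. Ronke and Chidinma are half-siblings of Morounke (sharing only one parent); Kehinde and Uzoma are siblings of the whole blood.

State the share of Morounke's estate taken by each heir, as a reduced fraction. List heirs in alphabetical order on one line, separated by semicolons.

Abiodun 1/24; Bankole 1/9; Chidinma 1/6; Chukwudi 1/24; Gbenga 1/9; Ngozi 1/9; Obafemi 1/24; Uzoma 1/3; Yetunde 1/24

No spouse, descendants, or parent survives, so the estate passes to Morounke's siblings per stirpes.
Half-blood siblings count for one-half the weight of whole-blood siblings at the initial division.
Dividing 1 in proportion to weights (total weight 3): Ronke (weight 1/2) → 1/6; Kehinde (weight 1) → 1/3; Chidinma (weight 1/2) → 1/6; Uzoma (weight 1) → 1/3.
Ronke predeceased; the 1/6 allotted to Ronke's branch passes to Ronke's issue by representation.
The 1/6 is divided into 4 equal shares of 1/24 among Abiodun, Chukwudi, Obafemi, Yetunde.
Abiodun is living and takes 1/24.
Chukwudi is living and takes 1/24.
Obafemi is living and takes 1/24.
Yetunde is living and takes 1/24.
Kehinde predeceased; the 1/3 allotted to Kehinde's branch passes to Kehinde's issue by representation.
The 1/3 is divided into 3 equal shares of 1/9 among Bankole, Gbenga, Ngozi.
Bankole is living and takes 1/9.
Gbenga is living and takes 1/9.
Ngozi is living and takes 1/9.
Chidinma is living and takes 1/6.
Uzoma is living and takes 1/3.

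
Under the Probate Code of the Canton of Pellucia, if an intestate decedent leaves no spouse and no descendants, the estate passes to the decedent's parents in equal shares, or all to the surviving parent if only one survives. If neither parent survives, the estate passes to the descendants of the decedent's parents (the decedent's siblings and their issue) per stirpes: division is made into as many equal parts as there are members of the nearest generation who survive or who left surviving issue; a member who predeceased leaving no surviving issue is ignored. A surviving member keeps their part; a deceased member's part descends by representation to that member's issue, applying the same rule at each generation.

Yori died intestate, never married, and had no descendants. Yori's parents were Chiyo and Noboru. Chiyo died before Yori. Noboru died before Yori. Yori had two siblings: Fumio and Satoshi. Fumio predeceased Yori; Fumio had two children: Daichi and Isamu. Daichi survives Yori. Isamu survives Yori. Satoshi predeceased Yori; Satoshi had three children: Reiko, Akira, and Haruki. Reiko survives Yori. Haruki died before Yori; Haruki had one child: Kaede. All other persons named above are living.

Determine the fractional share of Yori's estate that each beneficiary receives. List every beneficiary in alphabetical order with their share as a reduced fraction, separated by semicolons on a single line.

Neither parent survives and there are no descendants, so the estate passes to Yori's siblings and their issue per stirpes.
The estate is divided into 2 equal shares of 1/2 among Fumio, Satoshi.
Fumio predeceased; the 1/2 allotted to Fumio's branch passes to Fumio's issue by representation.
The 1/2 is divided into 2 equal shares of 1/4 among Daichi, Isamu.
Daichi is living and takes 1/4.
Isamu is living and takes 1/4.
Satoshi predeceased; the 1/2 allotted to Satoshi's branch passes to Satoshi's issue by representation.
The 1/2 is divided into 3 equal shares of 1/6 among Reiko, Akira, Haruki.
Reiko is living and takes 1/6.
Akira is living and takes 1/6.
Haruki predeceased; the 1/6 allotted to Haruki's branch passes to Haruki's issue by representation.
Kaede is the sole taker at this level and receives the full 1/6.

Akira 1/6; Daichi 1/4; Isamu 1/4; Kaede 1/6; Reiko 1/6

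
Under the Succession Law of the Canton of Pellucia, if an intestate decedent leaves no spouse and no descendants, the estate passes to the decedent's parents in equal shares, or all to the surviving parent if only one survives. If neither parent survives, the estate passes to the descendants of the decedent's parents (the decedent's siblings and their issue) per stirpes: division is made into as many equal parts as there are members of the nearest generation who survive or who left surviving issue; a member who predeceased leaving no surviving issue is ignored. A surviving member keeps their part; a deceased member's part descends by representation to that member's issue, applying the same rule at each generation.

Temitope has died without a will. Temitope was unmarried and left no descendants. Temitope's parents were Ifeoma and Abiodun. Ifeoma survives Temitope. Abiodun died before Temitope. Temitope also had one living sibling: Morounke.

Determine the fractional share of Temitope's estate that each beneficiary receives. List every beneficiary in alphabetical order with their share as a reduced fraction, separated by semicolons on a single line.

Only one parent, Ifeoma, survives, so Ifeoma takes the entire estate. The siblings take nothing because a surviving parent has priority.

Ifeoma 1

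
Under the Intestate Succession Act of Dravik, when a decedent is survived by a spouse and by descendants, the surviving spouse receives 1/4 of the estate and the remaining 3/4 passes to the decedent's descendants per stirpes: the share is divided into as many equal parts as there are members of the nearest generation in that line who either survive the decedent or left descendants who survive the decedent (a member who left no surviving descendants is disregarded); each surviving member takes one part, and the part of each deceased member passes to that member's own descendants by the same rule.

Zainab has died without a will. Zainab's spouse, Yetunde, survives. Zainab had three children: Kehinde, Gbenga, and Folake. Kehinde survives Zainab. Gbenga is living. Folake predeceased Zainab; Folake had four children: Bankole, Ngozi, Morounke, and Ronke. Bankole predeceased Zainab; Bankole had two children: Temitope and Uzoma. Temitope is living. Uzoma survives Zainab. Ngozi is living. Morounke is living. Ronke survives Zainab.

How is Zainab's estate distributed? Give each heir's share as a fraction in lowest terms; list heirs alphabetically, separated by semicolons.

Gbenga 1/4; Kehinde 1/4; Morounke 1/16; Ngozi 1/16; Ronke 1/16; Temitope 1/32; Uzoma 1/32; Yetunde 1/4

Yetunde, as surviving spouse, takes 1/4.
The remaining 3/4 passes to Zainab's descendants per stirpes.
The 3/4 is divided into 3 equal shares of 1/4 among Kehinde, Gbenga, Folake.
Kehinde is living and takes 1/4.
Gbenga is living and takes 1/4.
Folake predeceased; the 1/4 allotted to Folake's branch passes to Folake's issue by representation.
The 1/4 is divided into 4 equal shares of 1/16 among Bankole, Ngozi, Morounke, Ronke.
Bankole predeceased; the 1/16 allotted to Bankole's branch passes to Bankole's issue by representation.
The 1/16 is divided into 2 equal shares of 1/32 among Temitope, Uzoma.
Temitope is living and takes 1/32.
Uzoma is living and takes 1/32.
Ngozi is living and takes 1/16.
Morounke is living and takes 1/16.
Ronke is living and takes 1/16.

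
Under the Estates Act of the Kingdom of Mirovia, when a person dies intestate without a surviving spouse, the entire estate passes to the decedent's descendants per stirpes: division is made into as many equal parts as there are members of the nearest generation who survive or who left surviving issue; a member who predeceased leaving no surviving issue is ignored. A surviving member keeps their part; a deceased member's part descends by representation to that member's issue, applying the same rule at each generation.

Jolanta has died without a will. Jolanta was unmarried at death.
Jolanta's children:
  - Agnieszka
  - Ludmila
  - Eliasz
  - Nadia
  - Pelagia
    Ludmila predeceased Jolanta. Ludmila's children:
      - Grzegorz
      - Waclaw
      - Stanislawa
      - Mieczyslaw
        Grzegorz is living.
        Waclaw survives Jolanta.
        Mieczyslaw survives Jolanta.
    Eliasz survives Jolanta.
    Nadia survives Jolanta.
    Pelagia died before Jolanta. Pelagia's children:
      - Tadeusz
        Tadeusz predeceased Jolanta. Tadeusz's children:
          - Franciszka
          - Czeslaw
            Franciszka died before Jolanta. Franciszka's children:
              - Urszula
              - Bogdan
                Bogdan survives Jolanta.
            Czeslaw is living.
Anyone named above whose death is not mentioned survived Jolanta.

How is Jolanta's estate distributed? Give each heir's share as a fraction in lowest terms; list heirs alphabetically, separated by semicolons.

Agnieszka 1/5; Bogdan 1/20; Czeslaw 1/10; Eliasz 1/5; Grzegorz 1/20; Mieczyslaw 1/20; Nadia 1/5; Stanislawa 1/20; Urszula 1/20; Waclaw 1/20

There is no surviving spouse, so the entire estate passes to Jolanta's descendants per stirpes.
The estate is divided into 5 equal shares of 1/5 among Agnieszka, Ludmila, Eliasz, Nadia, Pelagia.
Agnieszka is living and takes 1/5.
Ludmila predeceased; the 1/5 allotted to Ludmila's branch passes to Ludmila's issue by representation.
The 1/5 is divided into 4 equal shares of 1/20 among Grzegorz, Waclaw, Stanislawa, Mieczyslaw.
Grzegorz is living and takes 1/20.
Waclaw is living and takes 1/20.
Stanislawa is living and takes 1/20.
Mieczyslaw is living and takes 1/20.
Eliasz is living and takes 1/5.
Nadia is living and takes 1/5.
Pelagia predeceased; the 1/5 allotted to Pelagia's branch passes to Pelagia's issue by representation.
Tadeusz's line is the sole branch at this level, so the full 1/5 passes to Tadeusz's issue by representation.
The 1/5 is divided into 2 equal shares of 1/10 among Franciszka, Czeslaw.
Franciszka predeceased; the 1/10 allotted to Franciszka's branch passes to Franciszka's issue by representation.
The 1/10 is divided into 2 equal shares of 1/20 among Urszula, Bogdan.
Urszula is living and takes 1/20.
Bogdan is living and takes 1/20.
Czeslaw is living and takes 1/10.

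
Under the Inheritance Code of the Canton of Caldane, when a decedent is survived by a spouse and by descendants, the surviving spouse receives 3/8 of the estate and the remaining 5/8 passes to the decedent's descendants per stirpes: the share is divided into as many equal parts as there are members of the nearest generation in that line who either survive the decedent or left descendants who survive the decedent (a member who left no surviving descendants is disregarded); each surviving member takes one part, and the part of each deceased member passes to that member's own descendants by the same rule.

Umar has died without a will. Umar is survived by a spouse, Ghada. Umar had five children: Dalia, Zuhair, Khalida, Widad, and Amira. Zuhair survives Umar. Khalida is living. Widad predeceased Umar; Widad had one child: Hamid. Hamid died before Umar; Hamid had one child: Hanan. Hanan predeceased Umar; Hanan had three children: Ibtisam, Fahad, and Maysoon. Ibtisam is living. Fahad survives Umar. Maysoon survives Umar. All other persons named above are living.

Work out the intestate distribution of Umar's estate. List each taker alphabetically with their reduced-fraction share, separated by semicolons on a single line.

Amira 1/8; Dalia 1/8; Fahad 1/24; Ghada 3/8; Ibtisam 1/24; Khalida 1/8; Maysoon 1/24; Zuhair 1/8

Ghada, as surviving spouse, takes 3/8.
The remaining 5/8 passes to Umar's descendants per stirpes.
The 5/8 is divided into 5 equal shares of 1/8 among Dalia, Zuhair, Khalida, Widad, Amira.
Dalia is living and takes 1/8.
Zuhair is living and takes 1/8.
Khalida is living and takes 1/8.
Widad predeceased; the 1/8 allotted to Widad's branch passes to Widad's issue by representation.
Hamid's line is the sole branch at this level, so the full 1/8 passes to Hamid's issue by representation.
Hanan's line is the sole branch at this level, so the full 1/8 passes to Hanan's issue by representation.
The 1/8 is divided into 3 equal shares of 1/24 among Ibtisam, Fahad, Maysoon.
Ibtisam is living and takes 1/24.
Fahad is living and takes 1/24.
Maysoon is living and takes 1/24.
Amira is living and takes 1/8.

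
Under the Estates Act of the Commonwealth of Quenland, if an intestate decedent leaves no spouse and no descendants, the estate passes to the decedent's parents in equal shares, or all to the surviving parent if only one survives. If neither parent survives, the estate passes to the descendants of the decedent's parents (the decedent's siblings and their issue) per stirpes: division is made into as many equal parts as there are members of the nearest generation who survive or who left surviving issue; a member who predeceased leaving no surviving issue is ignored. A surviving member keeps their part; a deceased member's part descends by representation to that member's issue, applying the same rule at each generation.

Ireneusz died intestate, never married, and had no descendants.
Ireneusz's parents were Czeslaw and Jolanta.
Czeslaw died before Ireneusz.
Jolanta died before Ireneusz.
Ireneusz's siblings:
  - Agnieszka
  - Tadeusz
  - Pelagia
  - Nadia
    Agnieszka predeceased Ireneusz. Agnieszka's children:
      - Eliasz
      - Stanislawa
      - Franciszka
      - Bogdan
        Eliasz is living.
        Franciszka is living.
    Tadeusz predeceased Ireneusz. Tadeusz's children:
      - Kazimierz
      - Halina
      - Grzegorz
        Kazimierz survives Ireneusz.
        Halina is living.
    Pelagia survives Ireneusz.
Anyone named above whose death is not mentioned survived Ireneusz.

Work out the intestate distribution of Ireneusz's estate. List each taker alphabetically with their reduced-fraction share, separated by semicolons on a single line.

Bogdan 1/16; Eliasz 1/16; Franciszka 1/16; Grzegorz 1/12; Halina 1/12; Kazimierz 1/12; Nadia 1/4; Pelagia 1/4; Stanislawa 1/16

Neither parent survives and there are no descendants, so the estate passes to Ireneusz's siblings and their issue per stirpes.
The estate is divided into 4 equal shares of 1/4 among Agnieszka, Tadeusz, Pelagia, Nadia.
Agnieszka predeceased; the 1/4 allotted to Agnieszka's branch passes to Agnieszka's issue by representation.
The 1/4 is divided into 4 equal shares of 1/16 among Eliasz, Stanislawa, Franciszka, Bogdan.
Eliasz is living and takes 1/16.
Stanislawa is living and takes 1/16.
Franciszka is living and takes 1/16.
Bogdan is living and takes 1/16.
Tadeusz predeceased; the 1/4 allotted to Tadeusz's branch passes to Tadeusz's issue by representation.
The 1/4 is divided into 3 equal shares of 1/12 among Kazimierz, Halina, Grzegorz.
Kazimierz is living and takes 1/12.
Halina is living and takes 1/12.
Grzegorz is living and takes 1/12.
Pelagia is living and takes 1/4.
Nadia is living and takes 1/4.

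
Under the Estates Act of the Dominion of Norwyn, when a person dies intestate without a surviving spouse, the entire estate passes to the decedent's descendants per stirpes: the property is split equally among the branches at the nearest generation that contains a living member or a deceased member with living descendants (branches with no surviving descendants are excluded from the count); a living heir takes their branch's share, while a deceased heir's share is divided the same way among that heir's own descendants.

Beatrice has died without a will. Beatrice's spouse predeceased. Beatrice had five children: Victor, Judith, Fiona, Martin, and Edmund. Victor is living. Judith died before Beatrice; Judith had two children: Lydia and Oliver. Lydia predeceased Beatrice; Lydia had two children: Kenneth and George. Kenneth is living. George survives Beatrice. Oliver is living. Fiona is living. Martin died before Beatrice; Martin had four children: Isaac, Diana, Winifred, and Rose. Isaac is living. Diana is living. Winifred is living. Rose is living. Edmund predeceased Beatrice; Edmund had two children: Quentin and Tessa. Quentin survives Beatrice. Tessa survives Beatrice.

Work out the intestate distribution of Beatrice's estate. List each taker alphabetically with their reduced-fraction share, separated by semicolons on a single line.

Diana 1/20; Fiona 1/5; George 1/20; Isaac 1/20; Kenneth 1/20; Oliver 1/10; Quentin 1/10; Rose 1/20; Tessa 1/10; Victor 1/5; Winifred 1/20

There is no surviving spouse, so the entire estate passes to Beatrice's descendants per stirpes.
The estate is divided into 5 equal shares of 1/5 among Victor, Judith, Fiona, Martin, Edmund.
Victor is living and takes 1/5.
Judith predeceased; the 1/5 allotted to Judith's branch passes to Judith's issue by representation.
The 1/5 is divided into 2 equal shares of 1/10 among Lydia, Oliver.
Lydia predeceased; the 1/10 allotted to Lydia's branch passes to Lydia's issue by representation.
The 1/10 is divided into 2 equal shares of 1/20 among Kenneth, George.
Kenneth is living and takes 1/20.
George is living and takes 1/20.
Oliver is living and takes 1/10.
Fiona is living and takes 1/5.
Martin predeceased; the 1/5 allotted to Martin's branch passes to Martin's issue by representation.
The 1/5 is divided into 4 equal shares of 1/20 among Isaac, Diana, Winifred, Rose.
Isaac is living and takes 1/20.
Diana is living and takes 1/20.
Winifred is living and takes 1/20.
Rose is living and takes 1/20.
Edmund predeceased; the 1/5 allotted to Edmund's branch passes to Edmund's issue by representation.
The 1/5 is divided into 2 equal shares of 1/10 among Quentin, Tessa.
Quentin is living and takes 1/10.
Tessa is living and takes 1/10.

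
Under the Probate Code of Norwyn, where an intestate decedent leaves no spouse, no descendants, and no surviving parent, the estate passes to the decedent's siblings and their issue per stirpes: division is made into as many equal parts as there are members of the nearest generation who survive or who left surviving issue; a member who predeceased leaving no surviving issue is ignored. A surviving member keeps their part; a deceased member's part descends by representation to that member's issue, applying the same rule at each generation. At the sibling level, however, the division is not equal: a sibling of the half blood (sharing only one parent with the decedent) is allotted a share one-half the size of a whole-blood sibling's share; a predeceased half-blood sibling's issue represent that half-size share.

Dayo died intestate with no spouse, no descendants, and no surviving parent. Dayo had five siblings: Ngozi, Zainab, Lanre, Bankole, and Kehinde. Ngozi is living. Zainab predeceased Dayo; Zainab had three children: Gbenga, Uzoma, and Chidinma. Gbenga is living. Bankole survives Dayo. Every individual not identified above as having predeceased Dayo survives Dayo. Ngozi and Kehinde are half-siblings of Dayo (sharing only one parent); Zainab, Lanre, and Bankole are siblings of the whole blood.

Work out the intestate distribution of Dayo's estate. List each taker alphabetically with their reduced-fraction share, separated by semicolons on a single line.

No spouse, descendants, or parent survives, so the estate passes to Dayo's siblings per stirpes.
Half-blood siblings count for one-half the weight of whole-blood siblings at the initial division.
Dividing 1 in proportion to weights (total weight 4): Ngozi (weight 1/2) → 1/8; Zainab (weight 1) → 1/4; Lanre (weight 1) → 1/4; Bankole (weight 1) → 1/4; Kehinde (weight 1/2) → 1/8.
Ngozi is living and takes 1/8.
Zainab predeceased; the 1/4 allotted to Zainab's branch passes to Zainab's issue by representation.
The 1/4 is divided into 3 equal shares of 1/12 among Gbenga, Uzoma, Chidinma.
Gbenga is living and takes 1/12.
Uzoma is living and takes 1/12.
Chidinma is living and takes 1/12.
Lanre is living and takes 1/4.
Bankole is living and takes 1/4.
Kehinde is living and takes 1/8.

Bankole 1/4; Chidinma 1/12; Gbenga 1/12; Kehinde 1/8; Lanre 1/4; Ngozi 1/8; Uzoma 1/12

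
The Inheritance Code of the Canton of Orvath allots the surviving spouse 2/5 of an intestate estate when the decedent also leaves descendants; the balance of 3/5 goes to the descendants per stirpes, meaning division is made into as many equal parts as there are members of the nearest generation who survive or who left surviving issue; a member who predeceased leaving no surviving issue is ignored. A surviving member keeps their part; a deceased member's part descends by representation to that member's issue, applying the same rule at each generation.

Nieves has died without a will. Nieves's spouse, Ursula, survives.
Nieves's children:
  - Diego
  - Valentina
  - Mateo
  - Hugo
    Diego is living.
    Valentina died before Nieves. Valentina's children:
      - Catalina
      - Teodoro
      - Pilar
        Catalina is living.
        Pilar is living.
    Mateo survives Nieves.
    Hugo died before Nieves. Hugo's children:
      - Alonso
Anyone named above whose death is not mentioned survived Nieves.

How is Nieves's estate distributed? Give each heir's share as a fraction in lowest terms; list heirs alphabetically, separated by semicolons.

Ursula, as surviving spouse, takes 2/5.
The remaining 3/5 passes to Nieves's descendants per stirpes.
The 3/5 is divided into 4 equal shares of 3/20 among Diego, Valentina, Mateo, Hugo.
Diego is living and takes 3/20.
Valentina predeceased; the 3/20 allotted to Valentina's branch passes to Valentina's issue by representation.
The 3/20 is divided into 3 equal shares of 1/20 among Catalina, Teodoro, Pilar.
Catalina is living and takes 1/20.
Teodoro is living and takes 1/20.
Pilar is living and takes 1/20.
Mateo is living and takes 3/20.
Hugo predeceased; the 3/20 allotted to Hugo's branch passes to Hugo's issue by representation.
Alonso is the sole taker at this level and receives the full 3/20.

Alonso 3/20; Catalina 1/20; Diego 3/20; Mateo 3/20; Pilar 1/20; Teodoro 1/20; Ursula 2/5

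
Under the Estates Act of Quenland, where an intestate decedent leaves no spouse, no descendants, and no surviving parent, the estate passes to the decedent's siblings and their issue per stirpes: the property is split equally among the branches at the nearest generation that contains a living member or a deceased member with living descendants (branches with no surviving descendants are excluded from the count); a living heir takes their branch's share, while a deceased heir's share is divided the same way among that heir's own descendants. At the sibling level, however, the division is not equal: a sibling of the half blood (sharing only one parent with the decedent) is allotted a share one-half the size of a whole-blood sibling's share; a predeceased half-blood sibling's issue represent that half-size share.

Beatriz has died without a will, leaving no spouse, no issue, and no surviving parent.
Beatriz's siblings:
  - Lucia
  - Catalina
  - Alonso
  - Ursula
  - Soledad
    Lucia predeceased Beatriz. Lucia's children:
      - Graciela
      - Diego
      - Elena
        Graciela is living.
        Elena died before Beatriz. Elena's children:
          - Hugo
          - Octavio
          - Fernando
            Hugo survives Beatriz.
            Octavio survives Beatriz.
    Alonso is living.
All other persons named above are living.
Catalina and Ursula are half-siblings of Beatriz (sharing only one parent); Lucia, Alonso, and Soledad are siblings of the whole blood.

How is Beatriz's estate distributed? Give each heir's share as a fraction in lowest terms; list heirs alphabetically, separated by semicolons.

No spouse, descendants, or parent survives, so the estate passes to Beatriz's siblings per stirpes.
Half-blood siblings count for one-half the weight of whole-blood siblings at the initial division.
Dividing 1 in proportion to weights (total weight 4): Lucia (weight 1) → 1/4; Catalina (weight 1/2) → 1/8; Alonso (weight 1) → 1/4; Ursula (weight 1/2) → 1/8; Soledad (weight 1) → 1/4.
Lucia predeceased; the 1/4 allotted to Lucia's branch passes to Lucia's issue by representation.
The 1/4 is divided into 3 equal shares of 1/12 among Graciela, Diego, Elena.
Graciela is living and takes 1/12.
Diego is living and takes 1/12.
Elena predeceased; the 1/12 allotted to Elena's branch passes to Elena's issue by representation.
The 1/12 is divided into 3 equal shares of 1/36 among Hugo, Octavio, Fernando.
Hugo is living and takes 1/36.
Octavio is living and takes 1/36.
Fernando is living and takes 1/36.
Catalina is living and takes 1/8.
Alonso is living and takes 1/4.
Ursula is living and takes 1/8.
Soledad is living and takes 1/4.

Alonso 1/4; Catalina 1/8; Diego 1/12; Fernando 1/36; Graciela 1/12; Hugo 1/36; Octavio 1/36; Soledad 1/4; Ursula 1/8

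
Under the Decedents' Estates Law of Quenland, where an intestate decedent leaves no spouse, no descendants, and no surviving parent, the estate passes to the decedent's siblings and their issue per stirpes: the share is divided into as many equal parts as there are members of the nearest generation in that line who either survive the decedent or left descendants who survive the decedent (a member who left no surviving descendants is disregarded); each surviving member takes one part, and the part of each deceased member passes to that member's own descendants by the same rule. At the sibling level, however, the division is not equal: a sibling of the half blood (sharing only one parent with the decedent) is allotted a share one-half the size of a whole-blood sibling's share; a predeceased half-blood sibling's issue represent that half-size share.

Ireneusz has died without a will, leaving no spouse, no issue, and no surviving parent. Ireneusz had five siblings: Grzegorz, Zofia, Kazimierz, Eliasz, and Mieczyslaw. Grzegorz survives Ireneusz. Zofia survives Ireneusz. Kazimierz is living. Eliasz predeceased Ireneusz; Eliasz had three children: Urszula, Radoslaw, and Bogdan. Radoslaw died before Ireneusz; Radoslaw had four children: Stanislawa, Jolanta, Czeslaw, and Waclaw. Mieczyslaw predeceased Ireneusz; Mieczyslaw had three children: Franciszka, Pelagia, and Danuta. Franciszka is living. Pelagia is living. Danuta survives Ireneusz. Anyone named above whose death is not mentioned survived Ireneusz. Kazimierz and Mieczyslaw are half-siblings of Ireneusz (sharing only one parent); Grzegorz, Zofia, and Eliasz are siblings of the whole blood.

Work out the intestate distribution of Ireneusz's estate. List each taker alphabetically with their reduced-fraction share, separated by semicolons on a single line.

Bogdan 1/12; Czeslaw 1/48; Danuta 1/24; Franciszka 1/24; Grzegorz 1/4; Jolanta 1/48; Kazimierz 1/8; Pelagia 1/24; Stanislawa 1/48; Urszula 1/12; Waclaw 1/48; Zofia 1/4

No spouse, descendants, or parent survives, so the estate passes to Ireneusz's siblings per stirpes.
Half-blood siblings count for one-half the weight of whole-blood siblings at the initial division.
Dividing 1 in proportion to weights (total weight 4): Grzegorz (weight 1) → 1/4; Zofia (weight 1) → 1/4; Kazimierz (weight 1/2) → 1/8; Eliasz (weight 1) → 1/4; Mieczyslaw (weight 1/2) → 1/8.
Grzegorz is living and takes 1/4.
Zofia is living and takes 1/4.
Kazimierz is living and takes 1/8.
Eliasz predeceased; the 1/4 allotted to Eliasz's branch passes to Eliasz's issue by representation.
The 1/4 is divided into 3 equal shares of 1/12 among Urszula, Radoslaw, Bogdan.
Urszula is living and takes 1/12.
Radoslaw predeceased; the 1/12 allotted to Radoslaw's branch passes to Radoslaw's issue by representation.
The 1/12 is divided into 4 equal shares of 1/48 among Stanislawa, Jolanta, Czeslaw, Waclaw.
Stanislawa is living and takes 1/48.
Jolanta is living and takes 1/48.
Czeslaw is living and takes 1/48.
Waclaw is living and takes 1/48.
Bogdan is living and takes 1/12.
Mieczyslaw predeceased; the 1/8 allotted to Mieczyslaw's branch passes to Mieczyslaw's issue by representation.
The 1/8 is divided into 3 equal shares of 1/24 among Franciszka, Pelagia, Danuta.
Franciszka is living and takes 1/24.
Pelagia is living and takes 1/24.
Danuta is living and takes 1/24.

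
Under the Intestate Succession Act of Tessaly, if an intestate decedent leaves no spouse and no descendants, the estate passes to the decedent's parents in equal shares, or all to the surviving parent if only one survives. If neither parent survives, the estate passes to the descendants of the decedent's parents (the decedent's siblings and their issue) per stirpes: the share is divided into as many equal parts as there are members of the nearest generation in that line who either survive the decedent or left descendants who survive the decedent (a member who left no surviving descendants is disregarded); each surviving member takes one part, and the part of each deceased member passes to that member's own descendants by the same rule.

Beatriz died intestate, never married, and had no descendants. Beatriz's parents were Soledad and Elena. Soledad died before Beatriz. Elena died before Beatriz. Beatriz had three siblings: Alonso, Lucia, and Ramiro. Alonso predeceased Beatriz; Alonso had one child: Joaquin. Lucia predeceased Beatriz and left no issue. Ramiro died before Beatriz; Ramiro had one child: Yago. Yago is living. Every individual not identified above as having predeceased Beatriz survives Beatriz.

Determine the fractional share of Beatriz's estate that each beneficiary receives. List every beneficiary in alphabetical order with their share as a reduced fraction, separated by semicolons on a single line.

Neither parent survives and there are no descendants, so the estate passes to Beatriz's siblings and their issue per stirpes.
Lucia left no surviving issue, so that branch lapses and is disregarded.
The estate is divided into 2 equal shares of 1/2 among Alonso, Ramiro.
Alonso predeceased; the 1/2 allotted to Alonso's branch passes to Alonso's issue by representation.
Joaquin is the sole taker at this level and receives the full 1/2.
Ramiro predeceased; the 1/2 allotted to Ramiro's branch passes to Ramiro's issue by representation.
Yago is the sole taker at this level and receives the full 1/2.

Joaquin 1/2; Yago 1/2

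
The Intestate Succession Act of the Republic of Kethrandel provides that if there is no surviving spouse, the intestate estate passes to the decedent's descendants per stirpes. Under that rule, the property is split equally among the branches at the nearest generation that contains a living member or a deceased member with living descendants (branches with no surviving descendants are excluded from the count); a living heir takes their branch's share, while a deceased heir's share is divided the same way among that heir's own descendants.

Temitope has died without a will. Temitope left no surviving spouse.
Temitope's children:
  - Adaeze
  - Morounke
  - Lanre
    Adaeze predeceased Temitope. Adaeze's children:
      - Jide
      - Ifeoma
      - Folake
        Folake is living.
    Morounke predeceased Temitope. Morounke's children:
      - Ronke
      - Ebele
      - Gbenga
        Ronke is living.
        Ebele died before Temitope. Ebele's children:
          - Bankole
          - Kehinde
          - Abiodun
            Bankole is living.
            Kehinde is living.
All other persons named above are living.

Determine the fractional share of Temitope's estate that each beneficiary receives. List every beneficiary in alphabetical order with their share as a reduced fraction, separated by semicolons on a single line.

There is no surviving spouse, so the entire estate passes to Temitope's descendants per stirpes.
The estate is divided into 3 equal shares of 1/3 among Adaeze, Morounke, Lanre.
Adaeze predeceased; the 1/3 allotted to Adaeze's branch passes to Adaeze's issue by representation.
The 1/3 is divided into 3 equal shares of 1/9 among Jide, Ifeoma, Folake.
Jide is living and takes 1/9.
Ifeoma is living and takes 1/9.
Folake is living and takes 1/9.
Morounke predeceased; the 1/3 allotted to Morounke's branch passes to Morounke's issue by representation.
The 1/3 is divided into 3 equal shares of 1/9 among Ronke, Ebele, Gbenga.
Ronke is living and takes 1/9.
Ebele predeceased; the 1/9 allotted to Ebele's branch passes to Ebele's issue by representation.
The 1/9 is divided into 3 equal shares of 1/27 among Bankole, Kehinde, Abiodun.
Bankole is living and takes 1/27.
Kehinde is living and takes 1/27.
Abiodun is living and takes 1/27.
Gbenga is living and takes 1/9.
Lanre is living and takes 1/3.

Abiodun 1/27; Bankole 1/27; Folake 1/9; Gbenga 1/9; Ifeoma 1/9; Jide 1/9; Kehinde 1/27; Lanre 1/3; Ronke 1/9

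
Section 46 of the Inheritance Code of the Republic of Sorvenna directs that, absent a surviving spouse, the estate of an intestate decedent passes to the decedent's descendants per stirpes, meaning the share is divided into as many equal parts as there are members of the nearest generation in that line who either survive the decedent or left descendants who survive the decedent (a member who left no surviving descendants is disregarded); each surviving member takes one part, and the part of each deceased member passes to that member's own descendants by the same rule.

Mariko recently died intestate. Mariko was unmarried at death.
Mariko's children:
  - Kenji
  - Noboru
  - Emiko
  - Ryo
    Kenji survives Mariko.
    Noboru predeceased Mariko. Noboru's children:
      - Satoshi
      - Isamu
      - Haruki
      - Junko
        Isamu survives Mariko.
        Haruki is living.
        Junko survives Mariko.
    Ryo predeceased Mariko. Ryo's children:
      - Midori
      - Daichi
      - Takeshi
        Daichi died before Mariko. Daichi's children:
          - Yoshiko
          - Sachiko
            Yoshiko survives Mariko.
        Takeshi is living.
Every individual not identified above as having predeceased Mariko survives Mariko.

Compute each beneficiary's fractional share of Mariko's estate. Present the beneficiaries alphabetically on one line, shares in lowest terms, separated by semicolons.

There is no surviving spouse, so the entire estate passes to Mariko's descendants per stirpes.
The estate is divided into 4 equal shares of 1/4 among Kenji, Noboru, Emiko, Ryo.
Kenji is living and takes 1/4.
Noboru predeceased; the 1/4 allotted to Noboru's branch passes to Noboru's issue by representation.
The 1/4 is divided into 4 equal shares of 1/16 among Satoshi, Isamu, Haruki, Junko.
Satoshi is living and takes 1/16.
Isamu is living and takes 1/16.
Haruki is living and takes 1/16.
Junko is living and takes 1/16.
Emiko is living and takes 1/4.
Ryo predeceased; the 1/4 allotted to Ryo's branch passes to Ryo's issue by representation.
The 1/4 is divided into 3 equal shares of 1/12 among Midori, Daichi, Takeshi.
Midori is living and takes 1/12.
Daichi predeceased; the 1/12 allotted to Daichi's branch passes to Daichi's issue by representation.
The 1/12 is divided into 2 equal shares of 1/24 among Yoshiko, Sachiko.
Yoshiko is living and takes 1/24.
Sachiko is living and takes 1/24.
Takeshi is living and takes 1/12.

Emiko 1/4; Haruki 1/16; Isamu 1/16; Junko 1/16; Kenji 1/4; Midori 1/12; Sachiko 1/24; Satoshi 1/16; Takeshi 1/12; Yoshiko 1/24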